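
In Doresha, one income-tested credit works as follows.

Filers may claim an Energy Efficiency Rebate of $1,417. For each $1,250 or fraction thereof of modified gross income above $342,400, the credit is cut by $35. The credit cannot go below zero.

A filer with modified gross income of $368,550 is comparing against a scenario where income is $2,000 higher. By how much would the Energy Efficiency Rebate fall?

$70

At $368,550 — income exceeds $342,400 by $26,150, which is 21 full-or-partial $1,250 increments; reduction = 21 × $35 = $735, leaving $682.
At $370,550 — income exceeds $342,400 by $28,150, which is 23 full-or-partial $1,250 increments; reduction = 23 × $35 = $805, leaving $612.
Lost: $682 − $612 = $70.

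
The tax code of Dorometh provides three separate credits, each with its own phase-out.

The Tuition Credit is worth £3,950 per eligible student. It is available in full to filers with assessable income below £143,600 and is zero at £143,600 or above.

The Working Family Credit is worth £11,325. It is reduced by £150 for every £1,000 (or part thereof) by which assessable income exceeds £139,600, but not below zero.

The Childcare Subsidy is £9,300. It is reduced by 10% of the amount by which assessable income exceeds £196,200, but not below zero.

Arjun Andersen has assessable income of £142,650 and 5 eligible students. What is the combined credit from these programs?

Tuition Credit: base = 5 × £3,950 = £19,750. £142,650 is below the £143,600 cutoff, so the full £19,750 applies.
Working Family Credit: income exceeds £139,600 by £3,050, which is 4 full-or-partial £1,000 increments; reduction = 4 × £150 = £600, leaving £10,725.
Childcare Subsidy: £142,650 is at or below the £196,200 threshold, so the full £9,300 applies.
Total: £19,750 + £10,725 + £9,300 = £39,775.

£39,775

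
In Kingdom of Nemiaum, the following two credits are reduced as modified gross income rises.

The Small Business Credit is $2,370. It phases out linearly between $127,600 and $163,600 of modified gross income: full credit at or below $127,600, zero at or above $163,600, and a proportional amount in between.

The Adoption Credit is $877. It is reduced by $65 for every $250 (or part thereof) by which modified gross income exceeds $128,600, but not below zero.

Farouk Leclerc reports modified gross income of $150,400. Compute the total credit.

Small Business Credit: $150,400 is $22,800 into a $36,000 phase-out range, leaving 13,200/36,000 of the credit: $2,370 × 13,200/36,000 = $869.
Adoption Credit: income exceeds $128,600 by $21,800 → 88 increments × $65 = $5,720 ≥ base, so the credit is $0.
Total: $869 + $0 = $869.

$869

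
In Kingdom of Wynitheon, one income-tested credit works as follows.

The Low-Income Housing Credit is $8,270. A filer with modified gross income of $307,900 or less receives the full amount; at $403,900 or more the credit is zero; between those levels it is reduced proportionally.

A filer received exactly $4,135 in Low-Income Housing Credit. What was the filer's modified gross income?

$355,900

$4,135 is 4,135/8,270 of the full $8,270, so 4,135/8,270 of the $96,000 range has been used: income = $307,900 + $96,000 × 4,135/8,270 = $355,900.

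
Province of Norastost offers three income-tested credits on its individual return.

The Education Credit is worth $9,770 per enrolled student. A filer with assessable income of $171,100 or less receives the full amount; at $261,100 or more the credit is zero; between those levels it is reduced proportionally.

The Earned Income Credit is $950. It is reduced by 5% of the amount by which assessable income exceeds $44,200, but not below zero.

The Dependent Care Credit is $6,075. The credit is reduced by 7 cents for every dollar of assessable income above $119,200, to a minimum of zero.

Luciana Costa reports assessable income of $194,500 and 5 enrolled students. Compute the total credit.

Education Credit: base = 5 × $9,770 = $48,850. $194,500 is $23,400 into a $90,000 phase-out range, leaving 66,600/90,000 of the credit: $48,850 × 66,600/90,000 = $36,149.
Earned Income Credit: 5% of the $150,300 excess over $44,200 is $7,515 ≥ base, so the credit is $0.
Dependent Care Credit: 7% of the $75,300 excess over $119,200 is $5,271; credit = $6,075 − $5,271 = $804.
Total: $36,149 + $0 + $804 = $36,953.

$36,953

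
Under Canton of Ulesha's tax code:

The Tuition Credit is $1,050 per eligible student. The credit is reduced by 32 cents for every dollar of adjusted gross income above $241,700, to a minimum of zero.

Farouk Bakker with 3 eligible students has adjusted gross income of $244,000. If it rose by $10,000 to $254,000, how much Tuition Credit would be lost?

$2,414

At $244,000 — base = 3 × $1,050 = $3,150. 32% of the $2,300 excess over $241,700 is $736; credit = $3,150 − $736 = $2,414.
At $254,000 — base = 3 × $1,050 = $3,150. 32% of the $12,300 excess over $241,700 is $3,936 ≥ base, so the credit is $0.
Lost: $2,414 − $0 = $2,414.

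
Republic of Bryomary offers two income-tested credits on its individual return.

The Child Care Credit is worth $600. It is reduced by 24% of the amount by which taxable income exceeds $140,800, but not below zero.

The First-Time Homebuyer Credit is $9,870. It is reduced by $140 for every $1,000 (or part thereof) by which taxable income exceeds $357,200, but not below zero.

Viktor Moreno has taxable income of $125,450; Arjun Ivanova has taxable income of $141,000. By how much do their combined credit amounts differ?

$48

Viktor ($125,450): Child Care Credit: $125,450 is at or below the $140,800 threshold, so the full $600 applies. First-Time Homebuyer Credit: $125,450 is at or below the $357,200 threshold, so the full $9,870 applies. total $600 + $9,870 = $10,470
Arjun ($141,000): Child Care Credit: 24% of the $200 excess over $140,800 is $48; credit = $600 − $48 = $552. First-Time Homebuyer Credit: $141,000 is at or below the $357,200 threshold, so the full $9,870 applies. total $552 + $9,870 = $10,422
Difference: |$10,470 − $10,422| = $48.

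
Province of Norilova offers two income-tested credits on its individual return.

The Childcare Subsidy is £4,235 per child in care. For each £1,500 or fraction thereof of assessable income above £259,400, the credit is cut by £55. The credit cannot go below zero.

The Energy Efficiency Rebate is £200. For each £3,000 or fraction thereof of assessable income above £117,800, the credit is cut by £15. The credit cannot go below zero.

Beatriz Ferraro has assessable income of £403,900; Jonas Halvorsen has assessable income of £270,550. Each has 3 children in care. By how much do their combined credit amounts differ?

Beatriz (£403,900): Childcare Subsidy: base = 3 × £4,235 = £12,705. income exceeds £259,400 by £144,500, which is 97 full-or-partial £1,500 increments; reduction = 97 × £55 = £5,335, leaving £7,370. Energy Efficiency Rebate: income exceeds £117,800 by £286,100 → 96 increments × £15 = £1,440 ≥ base, so the credit is £0. total £7,370 + £0 = £7,370
Jonas (£270,550): Childcare Subsidy: base = 3 × £4,235 = £12,705. income exceeds £259,400 by £11,150, which is 8 full-or-partial £1,500 increments; reduction = 8 × £55 = £440, leaving £12,265. Energy Efficiency Rebate: income exceeds £117,800 by £152,750 → 51 increments × £15 = £765 ≥ base, so the credit is £0. total £12,265 + £0 = £12,265
Difference: |£7,370 − £12,265| = £4,895.

£4,895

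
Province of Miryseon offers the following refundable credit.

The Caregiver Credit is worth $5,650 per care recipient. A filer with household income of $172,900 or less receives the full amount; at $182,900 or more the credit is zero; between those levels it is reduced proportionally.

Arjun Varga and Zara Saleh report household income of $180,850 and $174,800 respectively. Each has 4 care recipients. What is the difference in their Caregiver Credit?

Arjun ($180,850): Caregiver Credit: base = 4 × $5,650 = $22,600. $180,850 is $7,950 into a $10,000 phase-out range, leaving 2,050/10,000 of the credit: $22,600 × 2,050/10,000 = $4,633.
Zara ($174,800): Caregiver Credit: base = 4 × $5,650 = $22,600. $174,800 is $1,900 into a $10,000 phase-out range, leaving 8,100/10,000 of the credit: $22,600 × 8,100/10,000 = $18,306.
Difference: |$4,633 − $18,306| = $13,673.

$13,673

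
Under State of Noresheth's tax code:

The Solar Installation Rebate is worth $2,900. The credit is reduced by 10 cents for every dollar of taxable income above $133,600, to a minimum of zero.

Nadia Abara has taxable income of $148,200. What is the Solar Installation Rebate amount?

Solar Installation Rebate: 10% of the $14,600 excess over $133,600 is $1,460; credit = $2,900 − $1,460 = $1,440.

$1,440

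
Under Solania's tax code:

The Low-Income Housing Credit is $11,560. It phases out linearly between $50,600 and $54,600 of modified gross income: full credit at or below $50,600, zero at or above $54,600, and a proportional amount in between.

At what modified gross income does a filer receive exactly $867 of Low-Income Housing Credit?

$54,300

$867 is 867/11,560 of the full $11,560, so 10,693/11,560 of the $4,000 range has been used: income = $50,600 + $4,000 × 10,693/11,560 = $54,300.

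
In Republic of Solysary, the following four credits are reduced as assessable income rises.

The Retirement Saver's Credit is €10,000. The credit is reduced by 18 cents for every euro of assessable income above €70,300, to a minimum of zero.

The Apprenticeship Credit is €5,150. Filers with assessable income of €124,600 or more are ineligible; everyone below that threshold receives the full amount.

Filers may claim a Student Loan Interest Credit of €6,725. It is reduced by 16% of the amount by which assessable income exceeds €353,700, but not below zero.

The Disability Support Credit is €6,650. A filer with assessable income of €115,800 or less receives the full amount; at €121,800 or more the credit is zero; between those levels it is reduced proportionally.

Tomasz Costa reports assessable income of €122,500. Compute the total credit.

€12,479

Retirement Saver's Credit: 18% of the €52,200 excess over €70,300 is €9,396; credit = €10,000 − €9,396 = €604.
Apprenticeship Credit: €122,500 is below the €124,600 cutoff, so the full €5,150 applies.
Student Loan Interest Credit: €122,500 is at or below the €353,700 threshold, so the full €6,725 applies.
Disability Support Credit: €122,500 is at or above €121,800, so the credit is €0.
Total: €604 + €5,150 + €6,725 + €0 = €12,479.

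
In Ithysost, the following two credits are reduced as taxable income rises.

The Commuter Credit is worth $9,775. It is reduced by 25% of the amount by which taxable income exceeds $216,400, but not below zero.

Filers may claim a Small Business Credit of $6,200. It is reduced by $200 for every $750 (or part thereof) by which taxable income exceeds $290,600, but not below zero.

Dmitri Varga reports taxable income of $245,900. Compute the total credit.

Commuter Credit: 25% of the $29,500 excess over $216,400 is $7,375; credit = $9,775 − $7,375 = $2,400.
Small Business Credit: $245,900 is at or below the $290,600 threshold, so the full $6,200 applies.
Total: $2,400 + $6,200 = $8,600.

$8,600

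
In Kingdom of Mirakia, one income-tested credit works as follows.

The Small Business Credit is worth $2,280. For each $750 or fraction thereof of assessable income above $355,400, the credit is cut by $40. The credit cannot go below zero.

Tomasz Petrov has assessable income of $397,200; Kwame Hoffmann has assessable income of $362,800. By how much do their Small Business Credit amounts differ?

Tomasz ($397,200): Small Business Credit: income exceeds $355,400 by $41,800, which is 56 full-or-partial $750 increments; reduction = 56 × $40 = $2,240, leaving $40.
Kwame ($362,800): Small Business Credit: income exceeds $355,400 by $7,400, which is 10 full-or-partial $750 increments; reduction = 10 × $40 = $400, leaving $1,880.
Difference: |$40 − $1,880| = $1,840.

$1,840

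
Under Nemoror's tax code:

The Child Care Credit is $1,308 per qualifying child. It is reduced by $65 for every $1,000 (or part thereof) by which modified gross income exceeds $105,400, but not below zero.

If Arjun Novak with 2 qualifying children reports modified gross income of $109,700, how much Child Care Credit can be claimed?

Child Care Credit: base = 2 × $1,308 = $2,616. income exceeds $105,400 by $4,300, which is 5 full-or-partial $1,000 increments; reduction = 5 × $65 = $325, leaving $2,291.

$2,291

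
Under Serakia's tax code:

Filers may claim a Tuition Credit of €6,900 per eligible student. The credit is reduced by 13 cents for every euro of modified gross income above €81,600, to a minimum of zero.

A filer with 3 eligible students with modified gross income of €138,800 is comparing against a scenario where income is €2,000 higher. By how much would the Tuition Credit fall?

€260

At €138,800 — base = 3 × €6,900 = €20,700. 13% of the €57,200 excess over €81,600 is €7,436; credit = €20,700 − €7,436 = €13,264.
At €140,800 — base = 3 × €6,900 = €20,700. 13% of the €59,200 excess over €81,600 is €7,696; credit = €20,700 − €7,696 = €13,004.
Lost: €13,264 − €13,004 = €260.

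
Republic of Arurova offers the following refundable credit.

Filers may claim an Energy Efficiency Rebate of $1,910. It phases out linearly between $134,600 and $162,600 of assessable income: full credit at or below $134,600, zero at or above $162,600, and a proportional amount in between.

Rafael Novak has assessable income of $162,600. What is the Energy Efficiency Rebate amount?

Energy Efficiency Rebate: $162,600 is at or above $162,600, so the credit is $0.

$0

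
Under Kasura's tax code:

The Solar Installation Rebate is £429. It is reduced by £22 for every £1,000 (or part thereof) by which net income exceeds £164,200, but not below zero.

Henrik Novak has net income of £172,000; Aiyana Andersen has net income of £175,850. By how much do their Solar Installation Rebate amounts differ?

Henrik (£172,000): Solar Installation Rebate: income exceeds £164,200 by £7,800, which is 8 full-or-partial £1,000 increments; reduction = 8 × £22 = £176, leaving £253.
Aiyana (£175,850): Solar Installation Rebate: income exceeds £164,200 by £11,650, which is 12 full-or-partial £1,000 increments; reduction = 12 × £22 = £264, leaving £165.
Difference: |£253 − £165| = £88.

£88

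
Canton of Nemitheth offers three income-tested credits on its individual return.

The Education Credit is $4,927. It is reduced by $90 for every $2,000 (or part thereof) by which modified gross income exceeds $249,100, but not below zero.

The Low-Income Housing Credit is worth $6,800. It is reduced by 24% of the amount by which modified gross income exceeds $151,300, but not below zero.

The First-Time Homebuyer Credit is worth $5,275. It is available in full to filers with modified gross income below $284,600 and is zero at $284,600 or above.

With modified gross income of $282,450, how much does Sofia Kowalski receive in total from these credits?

Education Credit: income exceeds $249,100 by $33,350, which is 17 full-or-partial $2,000 increments; reduction = 17 × $90 = $1,530, leaving $3,397.
Low-Income Housing Credit: 24% of the $131,150 excess over $151,300 is $31,476 ≥ base, so the credit is $0.
First-Time Homebuyer Credit: $282,450 is below the $284,600 cutoff, so the full $5,275 applies.
Total: $3,397 + $0 + $5,275 = $8,672.

$8,672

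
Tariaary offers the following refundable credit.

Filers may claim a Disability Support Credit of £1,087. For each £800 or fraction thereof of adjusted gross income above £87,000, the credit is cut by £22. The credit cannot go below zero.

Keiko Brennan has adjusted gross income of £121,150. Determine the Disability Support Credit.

Disability Support Credit: income exceeds £87,000 by £34,150, which is 43 full-or-partial £800 increments; reduction = 43 × £22 = £946, leaving £141.

£141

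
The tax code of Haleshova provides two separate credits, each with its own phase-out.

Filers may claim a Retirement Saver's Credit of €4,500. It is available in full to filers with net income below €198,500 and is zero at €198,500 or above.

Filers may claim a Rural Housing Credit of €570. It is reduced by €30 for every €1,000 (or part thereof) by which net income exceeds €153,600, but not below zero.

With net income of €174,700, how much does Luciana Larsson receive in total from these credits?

Retirement Saver's Credit: €174,700 is below the €198,500 cutoff, so the full €4,500 applies.
Rural Housing Credit: income exceeds €153,600 by €21,100 → 22 increments × €30 = €660 ≥ base, so the credit is €0.
Total: €4,500 + €0 = €4,500.

€4,500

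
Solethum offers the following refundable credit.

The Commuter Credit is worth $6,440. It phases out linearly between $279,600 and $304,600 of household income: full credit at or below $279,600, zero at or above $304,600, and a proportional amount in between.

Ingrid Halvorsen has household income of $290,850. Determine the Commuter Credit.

$3,542

Commuter Credit: $290,850 is $11,250 into a $25,000 phase-out range, leaving 13,750/25,000 of the credit: $6,440 × 13,750/25,000 = $3,542.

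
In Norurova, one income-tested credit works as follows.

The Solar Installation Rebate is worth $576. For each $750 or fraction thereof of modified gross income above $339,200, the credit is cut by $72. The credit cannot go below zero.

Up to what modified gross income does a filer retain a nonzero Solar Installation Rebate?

$344,450

After 7 increments the reduction is 7 × $72 = $504, leaving $72; one more increment wipes it out. Increment 7 ends at excess 7 × $750 = $5,250, so the highest qualifying income is $339,200 + $5,250 = $344,450.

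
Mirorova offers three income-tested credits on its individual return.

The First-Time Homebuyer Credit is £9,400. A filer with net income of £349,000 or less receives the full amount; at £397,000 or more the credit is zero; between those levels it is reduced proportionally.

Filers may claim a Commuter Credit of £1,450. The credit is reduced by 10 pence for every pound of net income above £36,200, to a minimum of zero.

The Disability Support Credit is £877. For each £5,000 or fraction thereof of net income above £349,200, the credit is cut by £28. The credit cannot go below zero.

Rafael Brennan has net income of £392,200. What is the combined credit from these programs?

First-Time Homebuyer Credit: £392,200 is £43,200 into a £48,000 phase-out range, leaving 4,800/48,000 of the credit: £9,400 × 4,800/48,000 = £940.
Commuter Credit: 10% of the £356,000 excess over £36,200 is £35,600 ≥ base, so the credit is £0.
Disability Support Credit: income exceeds £349,200 by £43,000, which is 9 full-or-partial £5,000 increments; reduction = 9 × £28 = £252, leaving £625.
Total: £940 + £0 + £625 = £1,565.

£1,565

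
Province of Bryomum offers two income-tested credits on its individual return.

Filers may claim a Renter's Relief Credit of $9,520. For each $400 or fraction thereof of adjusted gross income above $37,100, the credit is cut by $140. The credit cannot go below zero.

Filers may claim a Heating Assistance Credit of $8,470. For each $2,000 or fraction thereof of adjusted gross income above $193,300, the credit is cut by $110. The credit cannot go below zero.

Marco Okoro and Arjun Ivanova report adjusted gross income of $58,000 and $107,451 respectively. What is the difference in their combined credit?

Marco ($58,000): Renter's Relief Credit: income exceeds $37,100 by $20,900, which is 53 full-or-partial $400 increments; reduction = 53 × $140 = $7,420, leaving $2,100. Heating Assistance Credit: $58,000 is at or below the $193,300 threshold, so the full $8,470 applies. total $2,100 + $8,470 = $10,570
Arjun ($107,451): Renter's Relief Credit: income exceeds $37,100 by $70,351 → 176 increments × $140 = $24,640 ≥ base, so the credit is $0. Heating Assistance Credit: $107,451 is at or below the $193,300 threshold, so the full $8,470 applies. total $0 + $8,470 = $8,470
Difference: |$10,570 − $8,470| = $2,100.

$2,100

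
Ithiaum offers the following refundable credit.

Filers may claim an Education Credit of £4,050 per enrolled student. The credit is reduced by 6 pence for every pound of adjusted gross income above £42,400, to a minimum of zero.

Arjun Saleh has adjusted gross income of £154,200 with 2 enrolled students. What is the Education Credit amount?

Education Credit: base = 2 × £4,050 = £8,100. 6% of the £111,800 excess over £42,400 is £6,708; credit = £8,100 − £6,708 = £1,392.

£1,392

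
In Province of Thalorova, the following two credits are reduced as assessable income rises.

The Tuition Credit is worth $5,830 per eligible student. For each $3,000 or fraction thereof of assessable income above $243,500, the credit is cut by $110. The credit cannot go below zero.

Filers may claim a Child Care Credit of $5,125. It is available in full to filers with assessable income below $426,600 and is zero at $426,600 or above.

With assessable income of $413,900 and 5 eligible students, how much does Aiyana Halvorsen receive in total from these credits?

Tuition Credit: base = 5 × $5,830 = $29,150. income exceeds $243,500 by $170,400, which is 57 full-or-partial $3,000 increments; reduction = 57 × $110 = $6,270, leaving $22,880.
Child Care Credit: $413,900 is below the $426,600 cutoff, so the full $5,125 applies.
Total: $22,880 + $5,125 = $28,005.

$28,005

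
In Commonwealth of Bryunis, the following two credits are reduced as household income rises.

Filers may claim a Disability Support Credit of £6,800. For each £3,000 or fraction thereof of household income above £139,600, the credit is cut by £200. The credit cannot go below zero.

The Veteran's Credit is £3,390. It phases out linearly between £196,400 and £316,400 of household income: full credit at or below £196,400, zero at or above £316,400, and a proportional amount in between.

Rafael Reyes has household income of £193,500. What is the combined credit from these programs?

£6,590

Disability Support Credit: income exceeds £139,600 by £53,900, which is 18 full-or-partial £3,000 increments; reduction = 18 × £200 = £3,600, leaving £3,200.
Veteran's Credit: £193,500 is at or below the £196,400 threshold, so the full £3,390 applies.
Total: £3,200 + £3,390 = £6,590.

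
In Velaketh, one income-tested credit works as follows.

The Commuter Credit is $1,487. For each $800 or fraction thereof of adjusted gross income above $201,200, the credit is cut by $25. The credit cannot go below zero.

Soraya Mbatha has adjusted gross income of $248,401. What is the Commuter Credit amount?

Commuter Credit: income exceeds $201,200 by $47,201 → 60 increments × $25 = $1,500 ≥ base, so the credit is $0.

$0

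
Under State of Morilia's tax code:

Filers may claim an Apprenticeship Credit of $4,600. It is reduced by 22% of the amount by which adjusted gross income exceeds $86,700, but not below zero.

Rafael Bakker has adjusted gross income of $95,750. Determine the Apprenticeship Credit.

Apprenticeship Credit: 22% of the $9,050 excess over $86,700 is $1,991; credit = $4,600 − $1,991 = $2,609.

$2,609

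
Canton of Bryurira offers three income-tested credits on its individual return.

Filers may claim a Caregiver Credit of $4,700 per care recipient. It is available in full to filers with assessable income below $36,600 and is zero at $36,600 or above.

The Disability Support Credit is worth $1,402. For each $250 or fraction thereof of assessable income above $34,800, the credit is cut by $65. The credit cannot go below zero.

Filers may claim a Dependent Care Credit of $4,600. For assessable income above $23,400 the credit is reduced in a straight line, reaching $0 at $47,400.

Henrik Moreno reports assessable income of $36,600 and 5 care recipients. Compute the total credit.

Caregiver Credit: base = 5 × $4,700 = $23,500. $36,600 meets or exceeds the $36,600 cutoff, so the credit is $0.
Disability Support Credit: income exceeds $34,800 by $1,800, which is 8 full-or-partial $250 increments; reduction = 8 × $65 = $520, leaving $882.
Dependent Care Credit: $36,600 is $13,200 into a $24,000 phase-out range, leaving 10,800/24,000 of the credit: $4,600 × 10,800/24,000 = $2,070.
Total: $0 + $882 + $2,070 = $2,952.

$2,952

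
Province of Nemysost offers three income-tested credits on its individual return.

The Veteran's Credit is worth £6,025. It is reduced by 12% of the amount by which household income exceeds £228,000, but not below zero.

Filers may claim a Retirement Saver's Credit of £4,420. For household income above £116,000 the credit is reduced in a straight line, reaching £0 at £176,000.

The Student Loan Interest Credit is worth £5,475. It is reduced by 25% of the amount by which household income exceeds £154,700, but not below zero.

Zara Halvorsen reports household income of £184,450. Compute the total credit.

Veteran's Credit: £184,450 is at or below the £228,000 threshold, so the full £6,025 applies.
Retirement Saver's Credit: £184,450 is at or above £176,000, so the credit is £0.
Student Loan Interest Credit: 25% of the £29,750 excess over £154,700 is £7,437.50 ≥ base, so the credit is £0.
Total: £6,025 + £0 + £0 = £6,025.

£6,025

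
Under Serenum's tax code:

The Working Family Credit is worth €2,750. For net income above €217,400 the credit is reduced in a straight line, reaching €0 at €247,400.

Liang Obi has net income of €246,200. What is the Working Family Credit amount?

Working Family Credit: €246,200 is €28,800 into a €30,000 phase-out range, leaving 1,200/30,000 of the credit: €2,750 × 1,200/30,000 = €110.

€110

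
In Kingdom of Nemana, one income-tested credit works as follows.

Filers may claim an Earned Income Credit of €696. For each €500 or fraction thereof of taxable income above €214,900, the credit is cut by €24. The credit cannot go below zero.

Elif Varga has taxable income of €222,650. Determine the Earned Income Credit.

€312

Earned Income Credit: income exceeds €214,900 by €7,750, which is 16 full-or-partial €500 increments; reduction = 16 × €24 = €384, leaving €312.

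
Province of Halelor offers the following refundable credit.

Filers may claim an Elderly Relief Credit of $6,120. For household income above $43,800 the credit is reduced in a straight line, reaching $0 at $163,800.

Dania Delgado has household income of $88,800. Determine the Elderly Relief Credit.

$3,825

Elderly Relief Credit: $88,800 is $45,000 into a $120,000 phase-out range, leaving 75,000/120,000 of the credit: $6,120 × 75,000/120,000 = $3,825.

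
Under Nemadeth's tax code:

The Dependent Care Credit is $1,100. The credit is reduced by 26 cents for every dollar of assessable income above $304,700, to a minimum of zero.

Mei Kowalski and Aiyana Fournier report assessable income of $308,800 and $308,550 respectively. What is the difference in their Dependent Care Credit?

Mei ($308,800): Dependent Care Credit: 26% of the $4,100 excess over $304,700 is $1,066; credit = $1,100 − $1,066 = $34.
Aiyana ($308,550): Dependent Care Credit: 26% of the $3,850 excess over $304,700 is $1,001; credit = $1,100 − $1,001 = $99.
Difference: |$34 − $99| = $65.

$65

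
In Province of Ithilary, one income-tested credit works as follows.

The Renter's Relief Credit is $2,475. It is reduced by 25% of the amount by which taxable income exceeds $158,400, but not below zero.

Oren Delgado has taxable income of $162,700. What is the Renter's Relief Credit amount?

$1,400

Renter's Relief Credit: 25% of the $4,300 excess over $158,400 is $1,075; credit = $2,475 − $1,075 = $1,400.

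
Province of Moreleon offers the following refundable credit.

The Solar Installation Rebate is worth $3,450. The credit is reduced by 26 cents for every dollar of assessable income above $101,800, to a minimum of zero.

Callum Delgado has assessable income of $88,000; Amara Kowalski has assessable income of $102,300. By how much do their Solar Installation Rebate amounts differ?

$130

Callum ($88,000): Solar Installation Rebate: $88,000 is at or below the $101,800 threshold, so the full $3,450 applies.
Amara ($102,300): Solar Installation Rebate: 26% of the $500 excess over $101,800 is $130; credit = $3,450 − $130 = $3,320.
Difference: |$3,450 − $3,320| = $130.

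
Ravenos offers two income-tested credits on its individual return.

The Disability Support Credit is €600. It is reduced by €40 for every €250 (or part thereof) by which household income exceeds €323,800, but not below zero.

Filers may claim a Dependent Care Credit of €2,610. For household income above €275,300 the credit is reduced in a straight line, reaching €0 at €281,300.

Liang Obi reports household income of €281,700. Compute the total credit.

Disability Support Credit: €281,700 is at or below the €323,800 threshold, so the full €600 applies.
Dependent Care Credit: €281,700 is at or above €281,300, so the credit is €0.
Total: €600 + €0 = €600.

€600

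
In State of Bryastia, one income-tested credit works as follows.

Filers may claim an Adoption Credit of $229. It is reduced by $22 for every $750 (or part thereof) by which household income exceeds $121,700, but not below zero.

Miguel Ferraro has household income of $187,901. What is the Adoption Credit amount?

$0

Adoption Credit: income exceeds $121,700 by $66,201 → 89 increments × $22 = $1,958 ≥ base, so the credit is $0.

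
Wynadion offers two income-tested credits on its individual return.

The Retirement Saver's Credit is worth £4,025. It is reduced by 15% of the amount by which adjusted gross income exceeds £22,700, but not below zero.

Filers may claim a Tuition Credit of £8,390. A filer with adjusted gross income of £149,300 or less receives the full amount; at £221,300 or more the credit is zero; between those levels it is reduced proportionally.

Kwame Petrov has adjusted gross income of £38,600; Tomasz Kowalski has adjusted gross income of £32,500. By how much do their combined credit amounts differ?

Kwame (£38,600): Retirement Saver's Credit: 15% of the £15,900 excess over £22,700 is £2,385; credit = £4,025 − £2,385 = £1,640. Tuition Credit: £38,600 is at or below the £149,300 threshold, so the full £8,390 applies. total £1,640 + £8,390 = £10,030
Tomasz (£32,500): Retirement Saver's Credit: 15% of the £9,800 excess over £22,700 is £1,470; credit = £4,025 − £1,470 = £2,555. Tuition Credit: £32,500 is at or below the £149,300 threshold, so the full £8,390 applies. total £2,555 + £8,390 = £10,945
Difference: |£10,030 − £10,945| = £915.

£915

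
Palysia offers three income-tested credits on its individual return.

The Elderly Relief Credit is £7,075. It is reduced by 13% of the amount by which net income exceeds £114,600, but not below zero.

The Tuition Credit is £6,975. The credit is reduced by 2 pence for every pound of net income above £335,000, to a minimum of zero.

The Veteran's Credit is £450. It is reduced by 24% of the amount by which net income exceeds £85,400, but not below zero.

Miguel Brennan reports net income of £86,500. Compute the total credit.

£14,236

Elderly Relief Credit: £86,500 is at or below the £114,600 threshold, so the full £7,075 applies.
Tuition Credit: £86,500 is at or below the £335,000 threshold, so the full £6,975 applies.
Veteran's Credit: 24% of the £1,100 excess over £85,400 is £264; credit = £450 − £264 = £186.
Total: £7,075 + £6,975 + £186 = £14,236.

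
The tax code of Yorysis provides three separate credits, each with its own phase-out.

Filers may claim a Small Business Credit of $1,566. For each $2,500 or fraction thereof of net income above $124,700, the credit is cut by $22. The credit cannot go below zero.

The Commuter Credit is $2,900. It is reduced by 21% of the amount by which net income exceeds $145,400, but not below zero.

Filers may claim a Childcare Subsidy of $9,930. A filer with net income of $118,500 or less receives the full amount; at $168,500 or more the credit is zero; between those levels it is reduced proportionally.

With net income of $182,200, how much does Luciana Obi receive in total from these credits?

$1,060

Small Business Credit: income exceeds $124,700 by $57,500, which is 23 full-or-partial $2,500 increments; reduction = 23 × $22 = $506, leaving $1,060.
Commuter Credit: 21% of the $36,800 excess over $145,400 is $7,728 ≥ base, so the credit is $0.
Childcare Subsidy: $182,200 is at or above $168,500, so the credit is $0.
Total: $1,060 + $0 + $0 = $1,060.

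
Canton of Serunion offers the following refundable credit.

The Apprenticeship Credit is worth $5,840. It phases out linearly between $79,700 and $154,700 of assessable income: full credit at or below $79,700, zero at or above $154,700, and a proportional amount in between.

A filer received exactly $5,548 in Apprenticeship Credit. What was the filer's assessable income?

$83,450

$5,548 is 5,548/5,840 of the full $5,840, so 292/5,840 of the $75,000 range has been used: income = $79,700 + $75,000 × 292/5,840 = $83,450.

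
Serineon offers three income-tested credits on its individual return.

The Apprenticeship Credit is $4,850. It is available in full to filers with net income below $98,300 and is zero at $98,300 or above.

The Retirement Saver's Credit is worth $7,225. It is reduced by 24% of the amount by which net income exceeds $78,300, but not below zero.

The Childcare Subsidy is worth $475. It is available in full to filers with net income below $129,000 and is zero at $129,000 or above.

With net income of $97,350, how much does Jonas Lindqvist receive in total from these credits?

Apprenticeship Credit: $97,350 is below the $98,300 cutoff, so the full $4,850 applies.
Retirement Saver's Credit: 24% of the $19,050 excess over $78,300 is $4,572; credit = $7,225 − $4,572 = $2,653.
Childcare Subsidy: $97,350 is below the $129,000 cutoff, so the full $475 applies.
Total: $4,850 + $2,653 + $475 = $7,978.

$7,978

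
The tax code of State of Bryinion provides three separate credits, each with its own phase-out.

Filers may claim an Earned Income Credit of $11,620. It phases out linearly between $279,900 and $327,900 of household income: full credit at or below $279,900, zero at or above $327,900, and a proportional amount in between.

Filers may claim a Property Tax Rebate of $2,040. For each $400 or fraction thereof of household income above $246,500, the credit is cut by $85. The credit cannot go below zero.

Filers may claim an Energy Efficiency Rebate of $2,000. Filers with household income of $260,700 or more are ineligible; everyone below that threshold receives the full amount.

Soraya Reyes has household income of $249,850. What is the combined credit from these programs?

Earned Income Credit: $249,850 is at or below the $279,900 threshold, so the full $11,620 applies.
Property Tax Rebate: income exceeds $246,500 by $3,350, which is 9 full-or-partial $400 increments; reduction = 9 × $85 = $765, leaving $1,275.
Energy Efficiency Rebate: $249,850 is below the $260,700 cutoff, so the full $2,000 applies.
Total: $11,620 + $1,275 + $2,000 = $14,895.

$14,895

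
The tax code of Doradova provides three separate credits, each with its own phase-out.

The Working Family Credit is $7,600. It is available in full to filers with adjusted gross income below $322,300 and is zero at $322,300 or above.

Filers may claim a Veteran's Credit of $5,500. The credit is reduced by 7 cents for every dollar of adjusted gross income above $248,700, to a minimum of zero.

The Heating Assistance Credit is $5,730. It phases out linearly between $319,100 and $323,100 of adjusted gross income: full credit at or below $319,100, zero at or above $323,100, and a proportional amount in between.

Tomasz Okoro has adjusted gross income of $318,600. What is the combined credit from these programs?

$13,937

Working Family Credit: $318,600 is below the $322,300 cutoff, so the full $7,600 applies.
Veteran's Credit: 7% of the $69,900 excess over $248,700 is $4,893; credit = $5,500 − $4,893 = $607.
Heating Assistance Credit: $318,600 is at or below the $319,100 threshold, so the full $5,730 applies.
Total: $7,600 + $607 + $5,730 = $13,937.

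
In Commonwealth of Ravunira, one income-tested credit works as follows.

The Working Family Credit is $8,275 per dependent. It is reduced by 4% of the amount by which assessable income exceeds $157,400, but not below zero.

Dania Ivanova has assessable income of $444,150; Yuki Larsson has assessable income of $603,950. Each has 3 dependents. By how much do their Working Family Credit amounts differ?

Dania ($444,150): Working Family Credit: base = 3 × $8,275 = $24,825. 4% of the $286,750 excess over $157,400 is $11,470; credit = $24,825 − $11,470 = $13,355.
Yuki ($603,950): Working Family Credit: base = 3 × $8,275 = $24,825. 4% of the $446,550 excess over $157,400 is $17,862; credit = $24,825 − $17,862 = $6,963.
Difference: |$13,355 − $6,963| = $6,392.

$6,392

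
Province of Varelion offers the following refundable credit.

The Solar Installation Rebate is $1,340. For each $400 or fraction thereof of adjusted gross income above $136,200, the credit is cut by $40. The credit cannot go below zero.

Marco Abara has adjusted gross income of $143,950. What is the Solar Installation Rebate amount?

$540

Solar Installation Rebate: income exceeds $136,200 by $7,750, which is 20 full-or-partial $400 increments; reduction = 20 × $40 = $800, leaving $540.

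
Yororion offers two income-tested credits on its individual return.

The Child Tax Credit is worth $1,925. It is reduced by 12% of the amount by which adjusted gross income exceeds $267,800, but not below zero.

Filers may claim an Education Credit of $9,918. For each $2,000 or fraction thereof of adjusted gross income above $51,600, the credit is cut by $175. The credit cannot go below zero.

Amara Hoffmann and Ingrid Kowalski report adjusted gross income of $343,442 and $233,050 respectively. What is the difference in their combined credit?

Amara ($343,442): Child Tax Credit: 12% of the $75,642 excess over $267,800 is $9,077.04 ≥ base, so the credit is $0. Education Credit: income exceeds $51,600 by $291,842 → 146 increments × $175 = $25,550 ≥ base, so the credit is $0. total $0 + $0 = $0
Ingrid ($233,050): Child Tax Credit: $233,050 is at or below the $267,800 threshold, so the full $1,925 applies. Education Credit: income exceeds $51,600 by $181,450 → 91 increments × $175 = $15,925 ≥ base, so the credit is $0. total $1,925 + $0 = $1,925
Difference: |$0 − $1,925| = $1,925.

$1,925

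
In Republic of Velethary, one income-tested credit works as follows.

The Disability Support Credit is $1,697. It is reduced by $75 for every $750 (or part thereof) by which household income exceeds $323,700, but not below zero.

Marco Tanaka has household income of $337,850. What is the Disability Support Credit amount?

$272

Disability Support Credit: income exceeds $323,700 by $14,150, which is 19 full-or-partial $750 increments; reduction = 19 × $75 = $1,425, leaving $272.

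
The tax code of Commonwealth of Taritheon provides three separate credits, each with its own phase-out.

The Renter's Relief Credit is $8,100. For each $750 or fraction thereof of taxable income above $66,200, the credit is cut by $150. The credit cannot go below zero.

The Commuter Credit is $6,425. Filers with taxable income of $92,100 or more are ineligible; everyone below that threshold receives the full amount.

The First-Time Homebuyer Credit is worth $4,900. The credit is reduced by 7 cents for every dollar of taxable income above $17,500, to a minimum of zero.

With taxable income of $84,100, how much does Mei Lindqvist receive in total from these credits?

Renter's Relief Credit: income exceeds $66,200 by $17,900, which is 24 full-or-partial $750 increments; reduction = 24 × $150 = $3,600, leaving $4,500.
Commuter Credit: $84,100 is below the $92,100 cutoff, so the full $6,425 applies.
First-Time Homebuyer Credit: 7% of the $66,600 excess over $17,500 is $4,662; credit = $4,900 − $4,662 = $238.
Total: $4,500 + $6,425 + $238 = $11,163.

$11,163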